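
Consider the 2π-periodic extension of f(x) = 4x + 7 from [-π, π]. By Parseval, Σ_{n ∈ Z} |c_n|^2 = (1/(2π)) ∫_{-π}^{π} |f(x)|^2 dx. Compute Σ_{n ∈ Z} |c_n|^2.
Σ |c_n|^2 = 16π^2/3 + 49

Expand and integrate term by term over [-π, π]:
  ∫ (4x)^2 dx = 16·(2π^3/3); ∫ 2·4·(7)·x dx = 0 (odd integrand); ∫ 7^2 dx = 49·2π.
So (1/(2π)) ∫_{-π}^{π} (4x + 7)^2 dx = 16π^2/3 + 49 = 16π^2/3 + 49.
Parseval ⇒ Σ |c_n|^2 = 16π^2/3 + 49.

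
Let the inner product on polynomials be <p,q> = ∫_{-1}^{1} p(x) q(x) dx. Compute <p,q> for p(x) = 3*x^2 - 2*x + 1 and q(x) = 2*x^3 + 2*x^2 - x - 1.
<p,q> = -8/15

Expand the product: p(x)·q(x) = 6*x^5 + 2*x^4 - 5*x^3 + x^2 + x - 1.
∫_{-1}^{1} of each monomial x^k gives [2/(k+1) if k even, 0 if k odd]. Integrating term-by-term (or equivalently evaluating the antiderivative F(x) = x^6 + 2*x^5/5 - 5*x^4/4 + x^3/3 + x^2/2 - x at the endpoints):
  F(1) − F(−1) = -1/60 − (31/60) = -8/15.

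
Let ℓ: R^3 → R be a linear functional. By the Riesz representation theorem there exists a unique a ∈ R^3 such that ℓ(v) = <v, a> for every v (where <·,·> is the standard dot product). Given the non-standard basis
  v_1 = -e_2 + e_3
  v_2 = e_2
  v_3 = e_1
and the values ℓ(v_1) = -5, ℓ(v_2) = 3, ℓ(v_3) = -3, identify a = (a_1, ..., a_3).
a = (-3, 3, -2)

Write a = (a_1, ..., a_3) in the standard basis. For each basis vector v_i, ℓ(v_i) = <v_i, a> is a linear equation in the a_j's. Collect the n equations into a matrix system V a = ℓ, where row i of V is v_i (expressed in the standard basis). Since V is invertible (lower-triangular with 1s on the diagonal, up to permutation), solve by back-substitution:
  V =
[[0, -1, 1],
 [0, 1, 0],
 [1, 0, 0]]
  V a = (-5, 3, -3)
Solving gives a = (-3, 3, -2).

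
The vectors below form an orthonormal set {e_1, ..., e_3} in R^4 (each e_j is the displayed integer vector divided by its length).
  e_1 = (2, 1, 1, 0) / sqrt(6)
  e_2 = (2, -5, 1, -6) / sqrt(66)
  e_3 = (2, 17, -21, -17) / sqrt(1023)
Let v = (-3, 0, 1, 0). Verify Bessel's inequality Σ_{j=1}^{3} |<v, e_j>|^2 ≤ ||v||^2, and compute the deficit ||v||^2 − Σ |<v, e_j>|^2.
Σ |<v, e_j>|^2 = 163/31; ||v||^2 = 10; deficit = 147/31

Write each e_j = u_j / sqrt(<u_j, u_j>) where u_j is the displayed integer vector. Then <v, e_j> = <v, u_j> / sqrt(<u_j, u_j>), so |<v, e_j>|^2 = <v, u_j>^2 / <u_j, u_j>.
Coefficients: <v, e_1> = -5/sqrt(6), <v, e_2> = -5/sqrt(66), <v, e_3> = -27/sqrt(1023).
Square and sum: Σ |<v, e_j>|^2 = 163/31.
Compute ||v||^2 = v·v = 10.
Deficit = 10 − 163/31 = 147/31 ≥ 0, confirming Bessel's inequality. (The deficit equals ||v − Σ <v,e_j> e_j||^2, the squared distance from v to span{e_j}.)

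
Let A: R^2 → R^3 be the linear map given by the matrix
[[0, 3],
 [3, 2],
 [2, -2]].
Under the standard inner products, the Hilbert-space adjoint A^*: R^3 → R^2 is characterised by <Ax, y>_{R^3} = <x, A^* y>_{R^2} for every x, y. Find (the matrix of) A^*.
A^* = A^T =
[[0, 3, 2],
 [3, 2, -2]]

For real matrices with standard dot products, the defining identity <Ax, y> = <x, A^* y> gives (Ax)^T y = x^T (A^*) y, i.e. x^T A^T y = x^T (A^*) y. Since this holds for all x, y, we must have A^* = A^T. Therefore
A^* =
[[0, 3, 2],
 [3, 2, -2]].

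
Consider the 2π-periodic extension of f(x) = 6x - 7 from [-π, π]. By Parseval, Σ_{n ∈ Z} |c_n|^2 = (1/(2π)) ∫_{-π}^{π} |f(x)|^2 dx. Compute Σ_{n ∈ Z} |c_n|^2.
Σ |c_n|^2 = 12π^2 + 49

Expand and integrate term by term over [-π, π]:
  ∫ (6x)^2 dx = 36·(2π^3/3); ∫ 2·6·(-7)·x dx = 0 (odd integrand); ∫ (-7)^2 dx = 49·2π.
So (1/(2π)) ∫_{-π}^{π} (6x - 7)^2 dx = 36π^2/3 + 49 = 12π^2 + 49.
Parseval ⇒ Σ |c_n|^2 = 12π^2 + 49.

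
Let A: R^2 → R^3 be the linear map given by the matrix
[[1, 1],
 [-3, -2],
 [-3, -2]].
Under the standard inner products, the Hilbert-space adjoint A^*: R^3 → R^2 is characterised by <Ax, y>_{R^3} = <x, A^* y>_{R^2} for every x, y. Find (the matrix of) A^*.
A^* = A^T =
[[1, -3, -3],
 [1, -2, -2]]

For real matrices with standard dot products, the defining identity <Ax, y> = <x, A^* y> gives (Ax)^T y = x^T (A^*) y, i.e. x^T A^T y = x^T (A^*) y. Since this holds for all x, y, we must have A^* = A^T. Therefore
A^* =
[[1, -3, -3],
 [1, -2, -2]].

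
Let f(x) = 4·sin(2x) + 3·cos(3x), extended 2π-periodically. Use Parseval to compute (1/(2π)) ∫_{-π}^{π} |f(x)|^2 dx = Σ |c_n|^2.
Σ |c_n|^2 = 25/2

Expand |f|^2 and use orthogonality of {sin(nx), cos(mx)} on [-π, π]:
  ∫_{-π}^{π} sin(nx)^2 dx = π, ∫ cos(mx)^2 dx = π, and cross terms integrate to 0.
So ∫_{-π}^{π} f(x)^2 dx = 4^2 · π + 3^2 · π = (16 + 9)π.
Divide by 2π: (16 + 9)/2 = 25/2.
By Parseval, this equals Σ |c_n|^2.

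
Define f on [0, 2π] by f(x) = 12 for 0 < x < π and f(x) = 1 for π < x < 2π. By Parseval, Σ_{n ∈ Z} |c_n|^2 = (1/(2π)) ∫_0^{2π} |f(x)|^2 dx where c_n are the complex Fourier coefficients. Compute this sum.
Σ |c_n|^2 = 145/2

Parseval equates the L^2 energy of f (normalised by 1/(2π)) with the ℓ^2 sum of its Fourier coefficients: (1/(2π)) ∫_0^{2π} |f|^2 = Σ |c_n|^2.
Compute the left side: (1/(2π)) [∫_0^π 12^2 dx + ∫_π^{2π} 1^2 dx] = (1/(2π)) · (144π + 1π) = (144 + 1)/2 = 145/2.
So Σ_{n ∈ Z} |c_n|^2 = 145/2.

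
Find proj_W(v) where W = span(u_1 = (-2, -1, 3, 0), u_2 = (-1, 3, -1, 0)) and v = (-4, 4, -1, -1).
proj_W(v) = (-200/69, 647/138, -5/138, 0)

Set up U = [u_1 | ... | u_2] ∈ R^(4×2). The projector onto W = col(U) is P = U (U^T U)^(-1) U^T.
Compute U^T U =
  [14, -4]
  [-4, 11],
and U^T v = (1, 17).
Solve U^T U · c = U^T v for the coefficients: c = (79/138, 121/69). The projection is proj_W(v) = U c.
Check: (v - proj_W(v)) · u_1 = 0  (should be 0).
Check: (v - proj_W(v)) · u_2 = 0  (should be 0).
Result: proj_W(v) = (-200/69, 647/138, -5/138, 0).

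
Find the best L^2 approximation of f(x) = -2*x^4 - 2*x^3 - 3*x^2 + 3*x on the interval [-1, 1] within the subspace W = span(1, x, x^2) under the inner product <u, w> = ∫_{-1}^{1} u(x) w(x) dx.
g(x) = -33*x^2/7 + 9*x/5 + 6/35

The best approximation g ∈ W is the orthogonal projection of f onto W. Writing g = a_0 + a_1 x + a_2 x^2, the coefficients solve the normal equations G · a = b where
  G_{ij} = <φ_i, φ_j> and b_i = <f, φ_i>, with φ_0 = 1, φ_1 = x, φ_2 = x^2.
G =
  [2, 0, 2/3]
  [0, 2/3, 0]
  [2/3, 0, 2/5],
b = (-14/5, 6/5, -62/35).
Solving gives a_0 = 6/35, a_1 = 9/5, a_2 = -33/7, so
  g(x) = -33*x^2/7 + 9*x/5 + 6/35.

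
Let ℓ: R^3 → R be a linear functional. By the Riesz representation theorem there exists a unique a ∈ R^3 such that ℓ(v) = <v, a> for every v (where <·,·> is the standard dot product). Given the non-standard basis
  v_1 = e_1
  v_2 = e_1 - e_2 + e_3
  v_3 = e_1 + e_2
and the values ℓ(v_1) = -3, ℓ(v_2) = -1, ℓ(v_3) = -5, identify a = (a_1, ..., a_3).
a = (-3, -2, 0)

Write a = (a_1, ..., a_3) in the standard basis. For each basis vector v_i, ℓ(v_i) = <v_i, a> is a linear equation in the a_j's. Collect the n equations into a matrix system V a = ℓ, where row i of V is v_i (expressed in the standard basis). Since V is invertible (lower-triangular with 1s on the diagonal, up to permutation), solve by back-substitution:
  V =
[[1, 0, 0],
 [1, -1, 1],
 [1, 1, 0]]
  V a = (-3, -1, -5)
Solving gives a = (-3, -2, 0).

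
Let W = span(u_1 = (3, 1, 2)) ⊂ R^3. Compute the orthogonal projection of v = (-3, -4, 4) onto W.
proj_W(v) = (-15/14, -5/14, -5/7)

Set up U = [u_1 | ... | u_1] ∈ R^(3×1). The projector onto W = col(U) is P = U (U^T U)^(-1) U^T.
Compute U^T U =
  [14],
and U^T v = (-5).
Solve U^T U · c = U^T v for the coefficients: c = (-5/14). The projection is proj_W(v) = U c.
Check: (v - proj_W(v)) · u_1 = 0  (should be 0).
Result: proj_W(v) = (-15/14, -5/14, -5/7).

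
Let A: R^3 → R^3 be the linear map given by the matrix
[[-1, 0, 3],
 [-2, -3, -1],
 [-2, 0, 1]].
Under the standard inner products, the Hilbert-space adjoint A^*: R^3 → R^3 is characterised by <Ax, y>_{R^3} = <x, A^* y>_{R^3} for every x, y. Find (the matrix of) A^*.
A^* = A^T =
[[-1, -2, -2],
 [0, -3, 0],
 [3, -1, 1]]

For real matrices with standard dot products, the defining identity <Ax, y> = <x, A^* y> gives (Ax)^T y = x^T (A^*) y, i.e. x^T A^T y = x^T (A^*) y. Since this holds for all x, y, we must have A^* = A^T. Therefore
A^* =
[[-1, -2, -2],
 [0, -3, 0],
 [3, -1, 1]].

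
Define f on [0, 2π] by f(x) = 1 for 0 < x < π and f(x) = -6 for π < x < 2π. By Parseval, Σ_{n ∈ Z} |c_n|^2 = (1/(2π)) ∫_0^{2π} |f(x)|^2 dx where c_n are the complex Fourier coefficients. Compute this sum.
Σ |c_n|^2 = 37/2

Parseval equates the L^2 energy of f (normalised by 1/(2π)) with the ℓ^2 sum of its Fourier coefficients: (1/(2π)) ∫_0^{2π} |f|^2 = Σ |c_n|^2.
Compute the left side: (1/(2π)) [∫_0^π 1^2 dx + ∫_π^{2π} (-6)^2 dx] = (1/(2π)) · (1π + 36π) = (1 + 36)/2 = 37/2.
So Σ_{n ∈ Z} |c_n|^2 = 37/2.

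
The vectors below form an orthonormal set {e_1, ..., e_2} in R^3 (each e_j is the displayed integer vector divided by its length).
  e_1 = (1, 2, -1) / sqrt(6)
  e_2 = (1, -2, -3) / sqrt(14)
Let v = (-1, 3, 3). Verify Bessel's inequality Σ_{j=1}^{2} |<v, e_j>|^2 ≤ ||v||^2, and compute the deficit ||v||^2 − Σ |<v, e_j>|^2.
Σ |<v, e_j>|^2 = 398/21; ||v||^2 = 19; deficit = 1/21

Write each e_j = u_j / sqrt(<u_j, u_j>) where u_j is the displayed integer vector. Then <v, e_j> = <v, u_j> / sqrt(<u_j, u_j>), so |<v, e_j>|^2 = <v, u_j>^2 / <u_j, u_j>.
Coefficients: <v, e_1> = 2/sqrt(6), <v, e_2> = -16/sqrt(14).
Square and sum: Σ |<v, e_j>|^2 = 398/21.
Compute ||v||^2 = v·v = 19.
Deficit = 19 − 398/21 = 1/21 ≥ 0, confirming Bessel's inequality. (The deficit equals ||v − Σ <v,e_j> e_j||^2, the squared distance from v to span{e_j}.)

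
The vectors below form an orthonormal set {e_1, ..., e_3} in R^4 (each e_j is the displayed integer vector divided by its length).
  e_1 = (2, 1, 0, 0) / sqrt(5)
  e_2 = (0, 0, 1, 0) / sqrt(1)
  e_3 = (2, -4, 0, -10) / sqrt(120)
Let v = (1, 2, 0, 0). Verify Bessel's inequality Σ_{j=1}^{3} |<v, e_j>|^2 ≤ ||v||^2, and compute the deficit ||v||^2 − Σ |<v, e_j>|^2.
Σ |<v, e_j>|^2 = 7/2; ||v||^2 = 5; deficit = 3/2

Write each e_j = u_j / sqrt(<u_j, u_j>) where u_j is the displayed integer vector. Then <v, e_j> = <v, u_j> / sqrt(<u_j, u_j>), so |<v, e_j>|^2 = <v, u_j>^2 / <u_j, u_j>.
Coefficients: <v, e_1> = 4/sqrt(5), <v, e_2> = 0/sqrt(1), <v, e_3> = -6/sqrt(120).
Square and sum: Σ |<v, e_j>|^2 = 7/2.
Compute ||v||^2 = v·v = 5.
Deficit = 5 − 7/2 = 3/2 ≥ 0, confirming Bessel's inequality. (The deficit equals ||v − Σ <v,e_j> e_j||^2, the squared distance from v to span{e_j}.)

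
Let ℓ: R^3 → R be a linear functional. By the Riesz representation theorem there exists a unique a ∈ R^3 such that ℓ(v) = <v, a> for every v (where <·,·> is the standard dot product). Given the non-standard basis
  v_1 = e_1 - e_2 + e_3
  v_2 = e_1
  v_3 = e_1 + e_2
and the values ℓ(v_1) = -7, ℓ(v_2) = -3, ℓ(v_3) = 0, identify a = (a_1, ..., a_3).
a = (-3, 3, -1)

Write a = (a_1, ..., a_3) in the standard basis. For each basis vector v_i, ℓ(v_i) = <v_i, a> is a linear equation in the a_j's. Collect the n equations into a matrix system V a = ℓ, where row i of V is v_i (expressed in the standard basis). Since V is invertible (lower-triangular with 1s on the diagonal, up to permutation), solve by back-substitution:
  V =
[[1, -1, 1],
 [1, 0, 0],
 [1, 1, 0]]
  V a = (-7, -3, 0)
Solving gives a = (-3, 3, -1).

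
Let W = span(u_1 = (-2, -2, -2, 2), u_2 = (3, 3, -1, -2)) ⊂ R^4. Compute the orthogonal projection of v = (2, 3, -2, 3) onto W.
proj_W(v) = (55/43, 55/43, -121/43, -11/43)

Set up U = [u_1 | ... | u_2] ∈ R^(4×2). The projector onto W = col(U) is P = U (U^T U)^(-1) U^T.
Compute U^T U =
  [16, -14]
  [-14, 23],
and U^T v = (0, 11).
Solve U^T U · c = U^T v for the coefficients: c = (77/86, 44/43). The projection is proj_W(v) = U c.
Check: (v - proj_W(v)) · u_1 = 0  (should be 0).
Check: (v - proj_W(v)) · u_2 = 0  (should be 0).
Result: proj_W(v) = (55/43, 55/43, -121/43, -11/43).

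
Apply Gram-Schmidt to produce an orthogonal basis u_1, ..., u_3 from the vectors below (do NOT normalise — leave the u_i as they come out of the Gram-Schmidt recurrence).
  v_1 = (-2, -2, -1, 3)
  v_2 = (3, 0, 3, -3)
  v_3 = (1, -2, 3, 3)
Orthogonal basis:
  u_1 = (-2, -2, -1, 3)
  u_2 = (1, -2, 2, 0)
  u_3 = (2/3, 4/3, 1, 5/3)

Apply the Gram-Schmidt recurrence
  u_1 = v_1
  u_i = v_i − Σ_{j<i} ((v_i · u_j) / (u_j · u_j)) · u_j.

Step by step this gives:
  u_1 = (-2, -2, -1, 3)
  u_2 = (1, -2, 2, 0)
  u_3 = (2/3, 4/3, 1, 5/3)

Orthogonality check:
  u_2 · u_1 = 0 (should be 0)
  u_3 · u_1 = 0 (should be 0)
  u_3 · u_2 = 0 (should be 0)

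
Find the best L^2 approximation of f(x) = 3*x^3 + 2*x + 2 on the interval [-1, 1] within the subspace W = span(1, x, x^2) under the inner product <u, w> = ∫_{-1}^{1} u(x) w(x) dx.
g(x) = 19*x/5 + 2

The best approximation g ∈ W is the orthogonal projection of f onto W. Writing g = a_0 + a_1 x + a_2 x^2, the coefficients solve the normal equations G · a = b where
  G_{ij} = <φ_i, φ_j> and b_i = <f, φ_i>, with φ_0 = 1, φ_1 = x, φ_2 = x^2.
G =
  [2, 0, 2/3]
  [0, 2/3, 0]
  [2/3, 0, 2/5],
b = (4, 38/15, 4/3).
Solving gives a_0 = 2, a_1 = 19/5, a_2 = 0, so
  g(x) = 19*x/5 + 2.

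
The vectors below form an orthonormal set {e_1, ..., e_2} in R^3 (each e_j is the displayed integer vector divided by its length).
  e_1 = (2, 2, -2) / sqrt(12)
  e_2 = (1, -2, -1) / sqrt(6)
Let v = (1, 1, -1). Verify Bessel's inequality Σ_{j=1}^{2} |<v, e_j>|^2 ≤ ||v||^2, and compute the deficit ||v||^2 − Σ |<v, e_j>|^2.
Σ |<v, e_j>|^2 = 3; ||v||^2 = 3; deficit = 0

Write each e_j = u_j / sqrt(<u_j, u_j>) where u_j is the displayed integer vector. Then <v, e_j> = <v, u_j> / sqrt(<u_j, u_j>), so |<v, e_j>|^2 = <v, u_j>^2 / <u_j, u_j>.
Coefficients: <v, e_1> = 6/sqrt(12), <v, e_2> = 0/sqrt(6).
Square and sum: Σ |<v, e_j>|^2 = 3.
Compute ||v||^2 = v·v = 3.
Deficit = 3 − 3 = 0 ≥ 0, confirming Bessel's inequality. (The deficit equals ||v − Σ <v,e_j> e_j||^2, the squared distance from v to span{e_j}.)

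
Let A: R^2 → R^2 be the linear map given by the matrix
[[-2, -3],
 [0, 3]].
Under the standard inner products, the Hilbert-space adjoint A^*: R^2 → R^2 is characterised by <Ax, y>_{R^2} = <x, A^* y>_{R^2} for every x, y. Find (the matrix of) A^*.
A^* = A^T =
[[-2, 0],
 [-3, 3]]

For real matrices with standard dot products, the defining identity <Ax, y> = <x, A^* y> gives (Ax)^T y = x^T (A^*) y, i.e. x^T A^T y = x^T (A^*) y. Since this holds for all x, y, we must have A^* = A^T. Therefore
A^* =
[[-2, 0],
 [-3, 3]].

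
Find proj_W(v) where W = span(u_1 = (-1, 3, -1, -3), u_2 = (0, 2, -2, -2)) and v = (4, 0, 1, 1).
proj_W(v) = (10/11, -14/11, -6/11, 14/11)

Set up U = [u_1 | ... | u_2] ∈ R^(4×2). The projector onto W = col(U) is P = U (U^T U)^(-1) U^T.
Compute U^T U =
  [20, 14]
  [14, 12],
and U^T v = (-8, -4).
Solve U^T U · c = U^T v for the coefficients: c = (-10/11, 8/11). The projection is proj_W(v) = U c.
Check: (v - proj_W(v)) · u_1 = 0  (should be 0).
Check: (v - proj_W(v)) · u_2 = 0  (should be 0).
Result: proj_W(v) = (10/11, -14/11, -6/11, 14/11).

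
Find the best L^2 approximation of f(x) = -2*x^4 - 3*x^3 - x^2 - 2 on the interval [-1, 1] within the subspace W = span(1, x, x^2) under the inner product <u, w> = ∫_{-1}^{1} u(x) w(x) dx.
g(x) = -19*x^2/7 - 9*x/5 - 64/35

The best approximation g ∈ W is the orthogonal projection of f onto W. Writing g = a_0 + a_1 x + a_2 x^2, the coefficients solve the normal equations G · a = b where
  G_{ij} = <φ_i, φ_j> and b_i = <f, φ_i>, with φ_0 = 1, φ_1 = x, φ_2 = x^2.
G =
  [2, 0, 2/3]
  [0, 2/3, 0]
  [2/3, 0, 2/5],
b = (-82/15, -6/5, -242/105).
Solving gives a_0 = -64/35, a_1 = -9/5, a_2 = -19/7, so
  g(x) = -19*x^2/7 - 9*x/5 - 64/35.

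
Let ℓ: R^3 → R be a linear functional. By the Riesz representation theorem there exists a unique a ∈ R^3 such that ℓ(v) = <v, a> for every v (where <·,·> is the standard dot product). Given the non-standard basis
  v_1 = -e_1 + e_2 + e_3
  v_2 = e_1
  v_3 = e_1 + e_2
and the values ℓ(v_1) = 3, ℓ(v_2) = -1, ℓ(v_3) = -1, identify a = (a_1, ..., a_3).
a = (-1, 0, 2)

Write a = (a_1, ..., a_3) in the standard basis. For each basis vector v_i, ℓ(v_i) = <v_i, a> is a linear equation in the a_j's. Collect the n equations into a matrix system V a = ℓ, where row i of V is v_i (expressed in the standard basis). Since V is invertible (lower-triangular with 1s on the diagonal, up to permutation), solve by back-substitution:
  V =
[[-1, 1, 1],
 [1, 0, 0],
 [1, 1, 0]]
  V a = (3, -1, -1)
Solving gives a = (-1, 0, 2).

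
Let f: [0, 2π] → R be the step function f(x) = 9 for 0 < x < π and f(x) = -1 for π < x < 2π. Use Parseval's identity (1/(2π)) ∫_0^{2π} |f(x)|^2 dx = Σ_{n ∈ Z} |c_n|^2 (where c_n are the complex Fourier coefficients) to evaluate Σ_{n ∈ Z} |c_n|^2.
Σ |c_n|^2 = 41

Parseval equates the L^2 energy of f (normalised by 1/(2π)) with the ℓ^2 sum of its Fourier coefficients: (1/(2π)) ∫_0^{2π} |f|^2 = Σ |c_n|^2.
Compute the left side: (1/(2π)) [∫_0^π 9^2 dx + ∫_π^{2π} (-1)^2 dx] = (1/(2π)) · (81π + 1π) = (81 + 1)/2 = 41.
So Σ_{n ∈ Z} |c_n|^2 = 41.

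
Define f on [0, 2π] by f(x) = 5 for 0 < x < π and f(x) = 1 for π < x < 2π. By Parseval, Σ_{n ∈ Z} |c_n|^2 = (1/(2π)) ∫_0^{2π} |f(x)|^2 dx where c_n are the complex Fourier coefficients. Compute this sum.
Σ |c_n|^2 = 13

Parseval equates the L^2 energy of f (normalised by 1/(2π)) with the ℓ^2 sum of its Fourier coefficients: (1/(2π)) ∫_0^{2π} |f|^2 = Σ |c_n|^2.
Compute the left side: (1/(2π)) [∫_0^π 5^2 dx + ∫_π^{2π} 1^2 dx] = (1/(2π)) · (25π + 1π) = (25 + 1)/2 = 13.
So Σ_{n ∈ Z} |c_n|^2 = 13.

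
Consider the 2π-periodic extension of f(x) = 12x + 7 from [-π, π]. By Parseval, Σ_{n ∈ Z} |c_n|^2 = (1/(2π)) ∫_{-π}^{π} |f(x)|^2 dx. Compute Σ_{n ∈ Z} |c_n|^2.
Σ |c_n|^2 = 48π^2 + 49

Expand and integrate term by term over [-π, π]:
  ∫ (12x)^2 dx = 144·(2π^3/3); ∫ 2·12·(7)·x dx = 0 (odd integrand); ∫ 7^2 dx = 49·2π.
So (1/(2π)) ∫_{-π}^{π} (12x + 7)^2 dx = 144π^2/3 + 49 = 48π^2 + 49.
Parseval ⇒ Σ |c_n|^2 = 48π^2 + 49.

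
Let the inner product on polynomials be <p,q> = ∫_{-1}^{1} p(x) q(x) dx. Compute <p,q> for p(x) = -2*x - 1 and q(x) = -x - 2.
<p,q> = 16/3

Expand the product: p(x)·q(x) = 2*x^2 + 5*x + 2.
∫_{-1}^{1} of each monomial x^k gives [2/(k+1) if k even, 0 if k odd]. Integrating term-by-term (or equivalently evaluating the antiderivative F(x) = 2*x^3/3 + 5*x^2/2 + 2*x at the endpoints):
  F(1) − F(−1) = 31/6 − (-1/6) = 16/3.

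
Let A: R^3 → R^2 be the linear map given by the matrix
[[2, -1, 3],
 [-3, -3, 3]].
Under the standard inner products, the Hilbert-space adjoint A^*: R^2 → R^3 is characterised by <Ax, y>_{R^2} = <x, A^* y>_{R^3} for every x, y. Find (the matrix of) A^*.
A^* = A^T =
[[2, -3],
 [-1, -3],
 [3, 3]]

For real matrices with standard dot products, the defining identity <Ax, y> = <x, A^* y> gives (Ax)^T y = x^T (A^*) y, i.e. x^T A^T y = x^T (A^*) y. Since this holds for all x, y, we must have A^* = A^T. Therefore
A^* =
[[2, -3],
 [-1, -3],
 [3, 3]].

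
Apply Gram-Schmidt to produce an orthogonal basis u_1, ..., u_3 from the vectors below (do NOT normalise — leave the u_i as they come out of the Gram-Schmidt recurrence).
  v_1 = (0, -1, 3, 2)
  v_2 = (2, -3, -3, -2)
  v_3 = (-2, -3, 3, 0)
Orthogonal basis:
  u_1 = (0, -1, 3, 2)
  u_2 = (2, -26/7, -6/7, -4/7)
  u_3 = (-82/33, -41/33, 7/11, -52/33)

Apply the Gram-Schmidt recurrence
  u_1 = v_1
  u_i = v_i − Σ_{j<i} ((v_i · u_j) / (u_j · u_j)) · u_j.

Step by step this gives:
  u_1 = (0, -1, 3, 2)
  u_2 = (2, -26/7, -6/7, -4/7)
  u_3 = (-82/33, -41/33, 7/11, -52/33)

Orthogonality check:
  u_2 · u_1 = 0 (should be 0)
  u_3 · u_1 = 0 (should be 0)
  u_3 · u_2 = 0 (should be 0)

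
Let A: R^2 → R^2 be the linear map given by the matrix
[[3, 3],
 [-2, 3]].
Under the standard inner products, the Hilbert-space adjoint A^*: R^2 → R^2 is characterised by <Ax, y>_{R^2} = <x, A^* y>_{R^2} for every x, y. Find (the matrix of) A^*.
A^* = A^T =
[[3, -2],
 [3, 3]]

For real matrices with standard dot products, the defining identity <Ax, y> = <x, A^* y> gives (Ax)^T y = x^T (A^*) y, i.e. x^T A^T y = x^T (A^*) y. Since this holds for all x, y, we must have A^* = A^T. Therefore
A^* =
[[3, -2],
 [3, 3]].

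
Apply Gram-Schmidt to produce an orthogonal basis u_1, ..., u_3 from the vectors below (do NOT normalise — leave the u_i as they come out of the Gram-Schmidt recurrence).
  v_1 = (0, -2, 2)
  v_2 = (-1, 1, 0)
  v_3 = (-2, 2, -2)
Orthogonal basis:
  u_1 = (0, -2, 2)
  u_2 = (-1, 1/2, 1/2)
  u_3 = (-2/3, -2/3, -2/3)

Apply the Gram-Schmidt recurrence
  u_1 = v_1
  u_i = v_i − Σ_{j<i} ((v_i · u_j) / (u_j · u_j)) · u_j.

Step by step this gives:
  u_1 = (0, -2, 2)
  u_2 = (-1, 1/2, 1/2)
  u_3 = (-2/3, -2/3, -2/3)

Orthogonality check:
  u_2 · u_1 = 0 (should be 0)
  u_3 · u_1 = 0 (should be 0)
  u_3 · u_2 = 0 (should be 0)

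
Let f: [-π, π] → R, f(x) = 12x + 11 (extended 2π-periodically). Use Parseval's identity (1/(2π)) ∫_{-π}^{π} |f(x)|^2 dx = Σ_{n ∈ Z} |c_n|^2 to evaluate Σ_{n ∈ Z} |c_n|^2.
Σ |c_n|^2 = 48π^2 + 121

Expand and integrate term by term over [-π, π]:
  ∫ (12x)^2 dx = 144·(2π^3/3); ∫ 2·12·(11)·x dx = 0 (odd integrand); ∫ 11^2 dx = 121·2π.
So (1/(2π)) ∫_{-π}^{π} (12x + 11)^2 dx = 144π^2/3 + 121 = 48π^2 + 121.
Parseval ⇒ Σ |c_n|^2 = 48π^2 + 121.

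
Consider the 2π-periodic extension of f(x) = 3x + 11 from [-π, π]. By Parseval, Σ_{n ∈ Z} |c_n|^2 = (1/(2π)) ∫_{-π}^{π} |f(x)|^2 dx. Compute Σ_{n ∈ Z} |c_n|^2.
Σ |c_n|^2 = 3π^2 + 121

Expand and integrate term by term over [-π, π]:
  ∫ (3x)^2 dx = 9·(2π^3/3); ∫ 2·3·(11)·x dx = 0 (odd integrand); ∫ 11^2 dx = 121·2π.
So (1/(2π)) ∫_{-π}^{π} (3x + 11)^2 dx = 9π^2/3 + 121 = 3π^2 + 121.
Parseval ⇒ Σ |c_n|^2 = 3π^2 + 121.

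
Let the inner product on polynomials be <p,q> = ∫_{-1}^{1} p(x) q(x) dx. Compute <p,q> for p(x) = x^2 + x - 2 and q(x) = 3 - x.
<p,q> = -32/3

Expand the product: p(x)·q(x) = -x^3 + 2*x^2 + 5*x - 6.
∫_{-1}^{1} of each monomial x^k gives [2/(k+1) if k even, 0 if k odd]. Integrating term-by-term (or equivalently evaluating the antiderivative F(x) = -x^4/4 + 2*x^3/3 + 5*x^2/2 - 6*x at the endpoints):
  F(1) − F(−1) = -37/12 − (91/12) = -32/3.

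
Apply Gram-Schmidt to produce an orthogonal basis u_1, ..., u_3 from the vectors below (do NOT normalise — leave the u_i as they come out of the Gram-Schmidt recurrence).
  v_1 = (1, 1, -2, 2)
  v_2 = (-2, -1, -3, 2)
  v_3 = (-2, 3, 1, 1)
Orthogonal basis:
  u_1 = (1, 1, -2, 2)
  u_2 = (-27/10, -17/10, -8/5, 3/5)
  u_3 = (-294/131, 368/131, 146/131, 109/131)

Apply the Gram-Schmidt recurrence
  u_1 = v_1
  u_i = v_i − Σ_{j<i} ((v_i · u_j) / (u_j · u_j)) · u_j.

Step by step this gives:
  u_1 = (1, 1, -2, 2)
  u_2 = (-27/10, -17/10, -8/5, 3/5)
  u_3 = (-294/131, 368/131, 146/131, 109/131)

Orthogonality check:
  u_2 · u_1 = 0 (should be 0)
  u_3 · u_1 = 0 (should be 0)
  u_3 · u_2 = 0 (should be 0)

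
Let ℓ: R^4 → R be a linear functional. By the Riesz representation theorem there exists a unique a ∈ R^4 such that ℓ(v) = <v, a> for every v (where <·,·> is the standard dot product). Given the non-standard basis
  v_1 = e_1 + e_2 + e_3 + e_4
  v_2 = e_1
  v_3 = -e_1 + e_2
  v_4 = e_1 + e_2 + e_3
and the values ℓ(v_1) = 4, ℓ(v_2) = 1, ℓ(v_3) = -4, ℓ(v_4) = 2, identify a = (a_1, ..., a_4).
a = (1, -3, 4, 2)

Write a = (a_1, ..., a_4) in the standard basis. For each basis vector v_i, ℓ(v_i) = <v_i, a> is a linear equation in the a_j's. Collect the n equations into a matrix system V a = ℓ, where row i of V is v_i (expressed in the standard basis). Since V is invertible (lower-triangular with 1s on the diagonal, up to permutation), solve by back-substitution:
  V =
[[1, 1, 1, 1],
 [1, 0, 0, 0],
 [-1, 1, 0, 0],
 [1, 1, 1, 0]]
  V a = (4, 1, -4, 2)
Solving gives a = (1, -3, 4, 2).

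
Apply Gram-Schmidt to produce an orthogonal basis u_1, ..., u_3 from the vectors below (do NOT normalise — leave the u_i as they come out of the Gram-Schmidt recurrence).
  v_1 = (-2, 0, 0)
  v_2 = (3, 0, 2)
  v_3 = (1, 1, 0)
Orthogonal basis:
  u_1 = (-2, 0, 0)
  u_2 = (0, 0, 2)
  u_3 = (0, 1, 0)

Apply the Gram-Schmidt recurrence
  u_1 = v_1
  u_i = v_i − Σ_{j<i} ((v_i · u_j) / (u_j · u_j)) · u_j.

Step by step this gives:
  u_1 = (-2, 0, 0)
  u_2 = (0, 0, 2)
  u_3 = (0, 1, 0)

Orthogonality check:
  u_2 · u_1 = 0 (should be 0)
  u_3 · u_1 = 0 (should be 0)
  u_3 · u_2 = 0 (should be 0)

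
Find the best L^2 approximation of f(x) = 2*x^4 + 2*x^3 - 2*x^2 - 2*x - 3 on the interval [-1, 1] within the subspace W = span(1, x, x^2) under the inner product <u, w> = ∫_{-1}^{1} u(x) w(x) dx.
g(x) = -2*x^2/7 - 4*x/5 - 111/35

The best approximation g ∈ W is the orthogonal projection of f onto W. Writing g = a_0 + a_1 x + a_2 x^2, the coefficients solve the normal equations G · a = b where
  G_{ij} = <φ_i, φ_j> and b_i = <f, φ_i>, with φ_0 = 1, φ_1 = x, φ_2 = x^2.
G =
  [2, 0, 2/3]
  [0, 2/3, 0]
  [2/3, 0, 2/5],
b = (-98/15, -8/15, -78/35).
Solving gives a_0 = -111/35, a_1 = -4/5, a_2 = -2/7, so
  g(x) = -2*x^2/7 - 4*x/5 - 111/35.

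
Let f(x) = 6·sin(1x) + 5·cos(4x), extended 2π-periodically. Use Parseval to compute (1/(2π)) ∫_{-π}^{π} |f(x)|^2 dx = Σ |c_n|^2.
Σ |c_n|^2 = 61/2

Expand |f|^2 and use orthogonality of {sin(nx), cos(mx)} on [-π, π]:
  ∫_{-π}^{π} sin(nx)^2 dx = π, ∫ cos(mx)^2 dx = π, and cross terms integrate to 0.
So ∫_{-π}^{π} f(x)^2 dx = 6^2 · π + 5^2 · π = (36 + 25)π.
Divide by 2π: (36 + 25)/2 = 61/2.
By Parseval, this equals Σ |c_n|^2.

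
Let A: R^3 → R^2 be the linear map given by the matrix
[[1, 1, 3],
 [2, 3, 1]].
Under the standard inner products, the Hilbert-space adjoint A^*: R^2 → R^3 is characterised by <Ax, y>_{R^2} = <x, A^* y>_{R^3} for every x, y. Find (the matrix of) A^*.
A^* = A^T =
[[1, 2],
 [1, 3],
 [3, 1]]

For real matrices with standard dot products, the defining identity <Ax, y> = <x, A^* y> gives (Ax)^T y = x^T (A^*) y, i.e. x^T A^T y = x^T (A^*) y. Since this holds for all x, y, we must have A^* = A^T. Therefore
A^* =
[[1, 2],
 [1, 3],
 [3, 1]].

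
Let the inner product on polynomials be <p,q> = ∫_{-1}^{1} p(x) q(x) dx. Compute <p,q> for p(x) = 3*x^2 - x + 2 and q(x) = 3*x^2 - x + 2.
<p,q> = 304/15

Expand the product: p(x)·q(x) = 9*x^4 - 6*x^3 + 13*x^2 - 4*x + 4.
∫_{-1}^{1} of each monomial x^k gives [2/(k+1) if k even, 0 if k odd]. Integrating term-by-term (or equivalently evaluating the antiderivative F(x) = 9*x^5/5 - 3*x^4/2 + 13*x^3/3 - 2*x^2 + 4*x at the endpoints):
  F(1) − F(−1) = 199/30 − (-409/30) = 304/15.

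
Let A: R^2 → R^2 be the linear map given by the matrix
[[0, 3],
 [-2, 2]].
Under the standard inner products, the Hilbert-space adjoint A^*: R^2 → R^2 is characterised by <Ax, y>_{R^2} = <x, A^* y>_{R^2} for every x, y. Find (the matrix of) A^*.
A^* = A^T =
[[0, -2],
 [3, 2]]

For real matrices with standard dot products, the defining identity <Ax, y> = <x, A^* y> gives (Ax)^T y = x^T (A^*) y, i.e. x^T A^T y = x^T (A^*) y. Since this holds for all x, y, we must have A^* = A^T. Therefore
A^* =
[[0, -2],
 [3, 2]].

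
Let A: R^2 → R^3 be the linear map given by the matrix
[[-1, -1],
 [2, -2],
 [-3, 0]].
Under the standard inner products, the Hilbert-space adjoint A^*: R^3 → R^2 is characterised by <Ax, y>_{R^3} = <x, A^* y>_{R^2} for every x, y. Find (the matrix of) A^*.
A^* = A^T =
[[-1, 2, -3],
 [-1, -2, 0]]

For real matrices with standard dot products, the defining identity <Ax, y> = <x, A^* y> gives (Ax)^T y = x^T (A^*) y, i.e. x^T A^T y = x^T (A^*) y. Since this holds for all x, y, we must have A^* = A^T. Therefore
A^* =
[[-1, 2, -3],
 [-1, -2, 0]].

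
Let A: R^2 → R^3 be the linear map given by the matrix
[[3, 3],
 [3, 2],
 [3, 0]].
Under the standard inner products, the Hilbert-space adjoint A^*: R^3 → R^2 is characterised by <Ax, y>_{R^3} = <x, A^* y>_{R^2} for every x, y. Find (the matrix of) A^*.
A^* = A^T =
[[3, 3, 3],
 [3, 2, 0]]

For real matrices with standard dot products, the defining identity <Ax, y> = <x, A^* y> gives (Ax)^T y = x^T (A^*) y, i.e. x^T A^T y = x^T (A^*) y. Since this holds for all x, y, we must have A^* = A^T. Therefore
A^* =
[[3, 3, 3],
 [3, 2, 0]].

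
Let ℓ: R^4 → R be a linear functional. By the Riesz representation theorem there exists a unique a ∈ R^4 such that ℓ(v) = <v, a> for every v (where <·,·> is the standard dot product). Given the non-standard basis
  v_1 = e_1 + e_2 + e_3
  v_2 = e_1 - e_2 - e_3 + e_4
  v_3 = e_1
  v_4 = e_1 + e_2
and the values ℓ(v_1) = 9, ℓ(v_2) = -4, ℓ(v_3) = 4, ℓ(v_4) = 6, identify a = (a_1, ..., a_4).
a = (4, 2, 3, -3)

Write a = (a_1, ..., a_4) in the standard basis. For each basis vector v_i, ℓ(v_i) = <v_i, a> is a linear equation in the a_j's. Collect the n equations into a matrix system V a = ℓ, where row i of V is v_i (expressed in the standard basis). Since V is invertible (lower-triangular with 1s on the diagonal, up to permutation), solve by back-substitution:
  V =
[[1, 1, 1, 0],
 [1, -1, -1, 1],
 [1, 0, 0, 0],
 [1, 1, 0, 0]]
  V a = (9, -4, 4, 6)
Solving gives a = (4, 2, 3, -3).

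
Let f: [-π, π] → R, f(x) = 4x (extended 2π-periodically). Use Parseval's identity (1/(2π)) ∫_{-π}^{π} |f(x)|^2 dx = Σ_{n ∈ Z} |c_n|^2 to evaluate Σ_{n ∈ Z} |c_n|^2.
Σ |c_n|^2 = 16π^2/3

Expand and integrate term by term over [-π, π]:
  ∫ (4x)^2 dx = 16·(2π^3/3); ∫ 2·4·(0)·x dx = 0 (odd integrand); ∫ 0^2 dx = 0·2π.
So (1/(2π)) ∫_{-π}^{π} (4x)^2 dx = 16π^2/3 + 0 = 16π^2/3.
Parseval ⇒ Σ |c_n|^2 = 16π^2/3.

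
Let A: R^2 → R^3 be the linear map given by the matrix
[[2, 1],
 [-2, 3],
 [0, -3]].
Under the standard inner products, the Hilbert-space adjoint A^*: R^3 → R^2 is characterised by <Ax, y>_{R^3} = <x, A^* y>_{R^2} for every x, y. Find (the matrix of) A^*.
A^* = A^T =
[[2, -2, 0],
 [1, 3, -3]]

For real matrices with standard dot products, the defining identity <Ax, y> = <x, A^* y> gives (Ax)^T y = x^T (A^*) y, i.e. x^T A^T y = x^T (A^*) y. Since this holds for all x, y, we must have A^* = A^T. Therefore
A^* =
[[2, -2, 0],
 [1, 3, -3]].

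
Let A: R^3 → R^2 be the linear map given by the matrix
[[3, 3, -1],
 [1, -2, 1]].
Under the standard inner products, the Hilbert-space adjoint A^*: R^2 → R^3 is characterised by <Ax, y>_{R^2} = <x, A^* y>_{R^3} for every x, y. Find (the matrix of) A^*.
A^* = A^T =
[[3, 1],
 [3, -2],
 [-1, 1]]

For real matrices with standard dot products, the defining identity <Ax, y> = <x, A^* y> gives (Ax)^T y = x^T (A^*) y, i.e. x^T A^T y = x^T (A^*) y. Since this holds for all x, y, we must have A^* = A^T. Therefore
A^* =
[[3, 1],
 [3, -2],
 [-1, 1]].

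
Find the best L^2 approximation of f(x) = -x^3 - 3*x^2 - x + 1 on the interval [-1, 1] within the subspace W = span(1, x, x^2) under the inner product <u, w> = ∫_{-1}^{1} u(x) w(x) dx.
g(x) = -3*x^2 - 8*x/5 + 1

The best approximation g ∈ W is the orthogonal projection of f onto W. Writing g = a_0 + a_1 x + a_2 x^2, the coefficients solve the normal equations G · a = b where
  G_{ij} = <φ_i, φ_j> and b_i = <f, φ_i>, with φ_0 = 1, φ_1 = x, φ_2 = x^2.
G =
  [2, 0, 2/3]
  [0, 2/3, 0]
  [2/3, 0, 2/5],
b = (0, -16/15, -8/15).
Solving gives a_0 = 1, a_1 = -8/5, a_2 = -3, so
  g(x) = -3*x^2 - 8*x/5 + 1.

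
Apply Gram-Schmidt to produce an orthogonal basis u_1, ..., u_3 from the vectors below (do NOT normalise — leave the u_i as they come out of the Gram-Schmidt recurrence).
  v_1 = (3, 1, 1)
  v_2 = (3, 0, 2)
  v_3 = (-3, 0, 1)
Orthogonal basis:
  u_1 = (3, 1, 1)
  u_2 = (0, -1, 1)
  u_3 = (-9/11, 27/22, 27/22)

Apply the Gram-Schmidt recurrence
  u_1 = v_1
  u_i = v_i − Σ_{j<i} ((v_i · u_j) / (u_j · u_j)) · u_j.

Step by step this gives:
  u_1 = (3, 1, 1)
  u_2 = (0, -1, 1)
  u_3 = (-9/11, 27/22, 27/22)

Orthogonality check:
  u_2 · u_1 = 0 (should be 0)
  u_3 · u_1 = 0 (should be 0)
  u_3 · u_2 = 0 (should be 0)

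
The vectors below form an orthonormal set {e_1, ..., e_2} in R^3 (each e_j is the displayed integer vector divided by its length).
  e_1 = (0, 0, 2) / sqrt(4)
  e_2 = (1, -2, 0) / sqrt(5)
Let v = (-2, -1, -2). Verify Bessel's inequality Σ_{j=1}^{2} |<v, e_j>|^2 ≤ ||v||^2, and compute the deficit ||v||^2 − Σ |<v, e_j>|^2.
Σ |<v, e_j>|^2 = 4; ||v||^2 = 9; deficit = 5

Write each e_j = u_j / sqrt(<u_j, u_j>) where u_j is the displayed integer vector. Then <v, e_j> = <v, u_j> / sqrt(<u_j, u_j>), so |<v, e_j>|^2 = <v, u_j>^2 / <u_j, u_j>.
Coefficients: <v, e_1> = -4/sqrt(4), <v, e_2> = 0/sqrt(5).
Square and sum: Σ |<v, e_j>|^2 = 4.
Compute ||v||^2 = v·v = 9.
Deficit = 9 − 4 = 5 ≥ 0, confirming Bessel's inequality. (The deficit equals ||v − Σ <v,e_j> e_j||^2, the squared distance from v to span{e_j}.)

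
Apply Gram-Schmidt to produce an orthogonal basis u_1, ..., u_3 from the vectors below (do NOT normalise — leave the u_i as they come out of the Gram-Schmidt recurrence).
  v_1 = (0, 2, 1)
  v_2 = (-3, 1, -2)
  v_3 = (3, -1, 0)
Orthogonal basis:
  u_1 = (0, 2, 1)
  u_2 = (-3, 1, -2)
  u_3 = (6/7, 18/35, -36/35)

Apply the Gram-Schmidt recurrence
  u_1 = v_1
  u_i = v_i − Σ_{j<i} ((v_i · u_j) / (u_j · u_j)) · u_j.

Step by step this gives:
  u_1 = (0, 2, 1)
  u_2 = (-3, 1, -2)
  u_3 = (6/7, 18/35, -36/35)

Orthogonality check:
  u_2 · u_1 = 0 (should be 0)
  u_3 · u_1 = 0 (should be 0)
  u_3 · u_2 = 0 (should be 0)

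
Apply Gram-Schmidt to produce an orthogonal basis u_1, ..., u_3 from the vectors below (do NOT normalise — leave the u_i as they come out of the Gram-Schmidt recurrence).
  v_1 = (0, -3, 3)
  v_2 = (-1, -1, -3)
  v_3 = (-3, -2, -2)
Orthogonal basis:
  u_1 = (0, -3, 3)
  u_2 = (-1, -2, -2)
  u_3 = (-16/9, 4/9, 4/9)

Apply the Gram-Schmidt recurrence
  u_1 = v_1
  u_i = v_i − Σ_{j<i} ((v_i · u_j) / (u_j · u_j)) · u_j.

Step by step this gives:
  u_1 = (0, -3, 3)
  u_2 = (-1, -2, -2)
  u_3 = (-16/9, 4/9, 4/9)

Orthogonality check:
  u_2 · u_1 = 0 (should be 0)
  u_3 · u_1 = 0 (should be 0)
  u_3 · u_2 = 0 (should be 0)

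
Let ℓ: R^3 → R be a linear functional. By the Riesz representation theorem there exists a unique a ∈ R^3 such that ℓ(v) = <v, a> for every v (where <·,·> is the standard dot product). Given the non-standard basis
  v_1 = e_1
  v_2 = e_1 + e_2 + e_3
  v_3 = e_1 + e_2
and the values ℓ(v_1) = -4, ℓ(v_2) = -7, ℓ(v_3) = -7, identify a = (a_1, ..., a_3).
a = (-4, -3, 0)

Write a = (a_1, ..., a_3) in the standard basis. For each basis vector v_i, ℓ(v_i) = <v_i, a> is a linear equation in the a_j's. Collect the n equations into a matrix system V a = ℓ, where row i of V is v_i (expressed in the standard basis). Since V is invertible (lower-triangular with 1s on the diagonal, up to permutation), solve by back-substitution:
  V =
[[1, 0, 0],
 [1, 1, 1],
 [1, 1, 0]]
  V a = (-4, -7, -7)
Solving gives a = (-4, -3, 0).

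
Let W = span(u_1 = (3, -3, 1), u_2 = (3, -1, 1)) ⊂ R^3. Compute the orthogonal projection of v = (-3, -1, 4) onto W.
proj_W(v) = (-3/2, -1, -1/2)

Set up U = [u_1 | ... | u_2] ∈ R^(3×2). The projector onto W = col(U) is P = U (U^T U)^(-1) U^T.
Compute U^T U =
  [19, 13]
  [13, 11],
and U^T v = (-2, -4).
Solve U^T U · c = U^T v for the coefficients: c = (3/4, -5/4). The projection is proj_W(v) = U c.
Check: (v - proj_W(v)) · u_1 = 0  (should be 0).
Check: (v - proj_W(v)) · u_2 = 0  (should be 0).
Result: proj_W(v) = (-3/2, -1, -1/2).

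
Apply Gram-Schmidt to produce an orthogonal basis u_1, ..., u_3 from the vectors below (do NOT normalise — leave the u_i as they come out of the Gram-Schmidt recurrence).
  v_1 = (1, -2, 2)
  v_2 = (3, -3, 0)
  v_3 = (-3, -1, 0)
Orthogonal basis:
  u_1 = (1, -2, 2)
  u_2 = (2, -1, -2)
  u_3 = (-16/9, -16/9, -8/9)

Apply the Gram-Schmidt recurrence
  u_1 = v_1
  u_i = v_i − Σ_{j<i} ((v_i · u_j) / (u_j · u_j)) · u_j.

Step by step this gives:
  u_1 = (1, -2, 2)
  u_2 = (2, -1, -2)
  u_3 = (-16/9, -16/9, -8/9)

Orthogonality check:
  u_2 · u_1 = 0 (should be 0)
  u_3 · u_1 = 0 (should be 0)
  u_3 · u_2 = 0 (should be 0)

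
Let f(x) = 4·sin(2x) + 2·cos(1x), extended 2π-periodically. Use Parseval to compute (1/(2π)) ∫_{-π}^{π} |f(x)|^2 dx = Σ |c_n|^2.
Σ |c_n|^2 = 10

Expand |f|^2 and use orthogonality of {sin(nx), cos(mx)} on [-π, π]:
  ∫_{-π}^{π} sin(nx)^2 dx = π, ∫ cos(mx)^2 dx = π, and cross terms integrate to 0.
So ∫_{-π}^{π} f(x)^2 dx = 4^2 · π + 2^2 · π = (16 + 4)π.
Divide by 2π: (16 + 4)/2 = 10.
By Parseval, this equals Σ |c_n|^2.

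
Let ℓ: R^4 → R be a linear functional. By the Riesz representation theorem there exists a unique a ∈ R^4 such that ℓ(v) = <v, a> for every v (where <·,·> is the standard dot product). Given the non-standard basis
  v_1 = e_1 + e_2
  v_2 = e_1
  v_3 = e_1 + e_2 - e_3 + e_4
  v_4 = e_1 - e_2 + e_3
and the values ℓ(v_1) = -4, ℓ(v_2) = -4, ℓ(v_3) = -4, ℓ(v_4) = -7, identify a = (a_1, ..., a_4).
a = (-4, 0, -3, -3)

Write a = (a_1, ..., a_4) in the standard basis. For each basis vector v_i, ℓ(v_i) = <v_i, a> is a linear equation in the a_j's. Collect the n equations into a matrix system V a = ℓ, where row i of V is v_i (expressed in the standard basis). Since V is invertible (lower-triangular with 1s on the diagonal, up to permutation), solve by back-substitution:
  V =
[[1, 1, 0, 0],
 [1, 0, 0, 0],
 [1, 1, -1, 1],
 [1, -1, 1, 0]]
  V a = (-4, -4, -4, -7)
Solving gives a = (-4, 0, -3, -3).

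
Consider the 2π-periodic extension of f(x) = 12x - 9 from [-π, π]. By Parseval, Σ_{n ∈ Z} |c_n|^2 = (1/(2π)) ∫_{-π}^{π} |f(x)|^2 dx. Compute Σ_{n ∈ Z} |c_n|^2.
Σ |c_n|^2 = 48π^2 + 81

Expand and integrate term by term over [-π, π]:
  ∫ (12x)^2 dx = 144·(2π^3/3); ∫ 2·12·(-9)·x dx = 0 (odd integrand); ∫ (-9)^2 dx = 81·2π.
So (1/(2π)) ∫_{-π}^{π} (12x - 9)^2 dx = 144π^2/3 + 81 = 48π^2 + 81.
Parseval ⇒ Σ |c_n|^2 = 48π^2 + 81.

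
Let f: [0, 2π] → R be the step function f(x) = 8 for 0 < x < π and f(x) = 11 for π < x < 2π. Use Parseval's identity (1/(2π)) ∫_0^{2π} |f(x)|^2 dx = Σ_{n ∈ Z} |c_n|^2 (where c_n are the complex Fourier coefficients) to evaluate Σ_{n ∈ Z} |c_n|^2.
Σ |c_n|^2 = 185/2

Parseval equates the L^2 energy of f (normalised by 1/(2π)) with the ℓ^2 sum of its Fourier coefficients: (1/(2π)) ∫_0^{2π} |f|^2 = Σ |c_n|^2.
Compute the left side: (1/(2π)) [∫_0^π 8^2 dx + ∫_π^{2π} 11^2 dx] = (1/(2π)) · (64π + 121π) = (64 + 121)/2 = 185/2.
So Σ_{n ∈ Z} |c_n|^2 = 185/2.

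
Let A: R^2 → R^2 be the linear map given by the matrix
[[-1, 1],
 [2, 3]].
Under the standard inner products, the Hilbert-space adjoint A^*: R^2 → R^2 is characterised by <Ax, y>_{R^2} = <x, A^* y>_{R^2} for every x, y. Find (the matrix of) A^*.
A^* = A^T =
[[-1, 2],
 [1, 3]]

For real matrices with standard dot products, the defining identity <Ax, y> = <x, A^* y> gives (Ax)^T y = x^T (A^*) y, i.e. x^T A^T y = x^T (A^*) y. Since this holds for all x, y, we must have A^* = A^T. Therefore
A^* =
[[-1, 2],
 [1, 3]].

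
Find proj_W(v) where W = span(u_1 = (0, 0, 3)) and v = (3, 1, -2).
proj_W(v) = (0, 0, -2)

Set up U = [u_1 | ... | u_1] ∈ R^(3×1). The projector onto W = col(U) is P = U (U^T U)^(-1) U^T.
Compute U^T U =
  [9],
and U^T v = (-6).
Solve U^T U · c = U^T v for the coefficients: c = (-2/3). The projection is proj_W(v) = U c.
Check: (v - proj_W(v)) · u_1 = 0  (should be 0).
Result: proj_W(v) = (0, 0, -2).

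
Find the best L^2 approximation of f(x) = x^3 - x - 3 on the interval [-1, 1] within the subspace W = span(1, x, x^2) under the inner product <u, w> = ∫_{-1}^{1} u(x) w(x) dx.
g(x) = -2*x/5 - 3

The best approximation g ∈ W is the orthogonal projection of f onto W. Writing g = a_0 + a_1 x + a_2 x^2, the coefficients solve the normal equations G · a = b where
  G_{ij} = <φ_i, φ_j> and b_i = <f, φ_i>, with φ_0 = 1, φ_1 = x, φ_2 = x^2.
G =
  [2, 0, 2/3]
  [0, 2/3, 0]
  [2/3, 0, 2/5],
b = (-6, -4/15, -2).
Solving gives a_0 = -3, a_1 = -2/5, a_2 = 0, so
  g(x) = -2*x/5 - 3.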